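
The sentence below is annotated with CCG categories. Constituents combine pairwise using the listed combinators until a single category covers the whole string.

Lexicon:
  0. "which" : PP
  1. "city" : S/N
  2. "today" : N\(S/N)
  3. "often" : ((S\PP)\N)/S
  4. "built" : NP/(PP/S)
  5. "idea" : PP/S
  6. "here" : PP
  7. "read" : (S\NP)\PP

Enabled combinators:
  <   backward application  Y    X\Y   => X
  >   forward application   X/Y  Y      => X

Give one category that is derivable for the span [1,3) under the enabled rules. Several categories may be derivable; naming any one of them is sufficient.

[0,8] S   <
  [0,1] "which" : PP
  [1,8] S\PP   <
    [1,3] N   <
      [1,2] "city" : S/N
      [2,3] "today" : N\(S/N)
    [3,8] (S\PP)\N   >
      [3,4] "often" : ((S\PP)\N)/S
      [4,8] S   <
        [4,6] NP   >
          [4,5] "built" : NP/(PP/S)
          [5,6] "idea" : PP/S
        [6,8] S\NP   <
          [6,7] "here" : PP
          [7,8] "read" : (S\NP)\PP

N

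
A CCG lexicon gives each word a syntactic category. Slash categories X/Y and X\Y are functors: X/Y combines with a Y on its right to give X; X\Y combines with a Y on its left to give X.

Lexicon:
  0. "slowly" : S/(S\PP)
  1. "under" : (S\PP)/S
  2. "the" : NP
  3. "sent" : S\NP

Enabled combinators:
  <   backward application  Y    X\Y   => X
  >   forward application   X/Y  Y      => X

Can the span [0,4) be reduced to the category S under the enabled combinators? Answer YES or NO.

YES

[0,4] S   >
  [0,1] "slowly" : S/(S\PP)
  [1,4] S\PP   >
    [1,2] "under" : (S\PP)/S
    [2,4] S   <
      [2,3] "the" : NP
      [3,4] "sent" : S\NP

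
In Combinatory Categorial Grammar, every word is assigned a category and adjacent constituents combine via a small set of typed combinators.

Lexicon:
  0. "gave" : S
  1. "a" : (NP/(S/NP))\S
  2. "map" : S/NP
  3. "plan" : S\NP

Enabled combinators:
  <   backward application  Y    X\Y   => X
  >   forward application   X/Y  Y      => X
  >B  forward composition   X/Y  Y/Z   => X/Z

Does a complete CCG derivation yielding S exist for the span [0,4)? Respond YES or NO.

YES

[0,4] S   <
  [0,3] NP   >
    [0,2] NP/(S/NP)   <
      [0,1] "gave" : S
      [1,2] "a" : (NP/(S/NP))\S
    [2,3] "map" : S/NP
  [3,4] "plan" : S\NP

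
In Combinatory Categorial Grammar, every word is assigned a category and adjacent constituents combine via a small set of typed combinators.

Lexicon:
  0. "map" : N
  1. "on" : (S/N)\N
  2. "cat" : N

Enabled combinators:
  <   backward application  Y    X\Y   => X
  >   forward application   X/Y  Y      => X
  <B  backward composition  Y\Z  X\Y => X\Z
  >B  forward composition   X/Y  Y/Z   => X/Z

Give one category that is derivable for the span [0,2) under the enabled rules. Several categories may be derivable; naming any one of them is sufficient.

S/N

[0,3] S   >
  [0,2] S/N   <
    [0,1] "map" : N
    [1,2] "on" : (S/N)\N
  [2,3] "cat" : N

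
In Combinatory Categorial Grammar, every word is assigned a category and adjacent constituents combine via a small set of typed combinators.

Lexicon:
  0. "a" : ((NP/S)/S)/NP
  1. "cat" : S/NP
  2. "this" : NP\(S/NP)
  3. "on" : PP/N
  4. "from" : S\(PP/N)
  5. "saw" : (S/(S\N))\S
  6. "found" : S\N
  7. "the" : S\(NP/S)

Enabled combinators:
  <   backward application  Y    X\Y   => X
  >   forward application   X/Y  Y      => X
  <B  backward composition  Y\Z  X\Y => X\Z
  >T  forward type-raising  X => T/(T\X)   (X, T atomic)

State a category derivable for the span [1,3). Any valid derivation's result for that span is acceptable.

NP

[0,8] S   <
  [0,7] NP/S   >
    [0,3] (NP/S)/S   >
      [0,1] "a" : ((NP/S)/S)/NP
      [1,3] NP   <
        [1,2] "cat" : S/NP
        [2,3] "this" : NP\(S/NP)
    [3,7] S   >
      [3,6] S/(S\N)   <
        [3,5] S   <
          [3,4] "on" : PP/N
          [4,5] "from" : S\(PP/N)
        [5,6] "saw" : (S/(S\N))\S
      [6,7] "found" : S\N
  [7,8] "the" : S\(NP/S)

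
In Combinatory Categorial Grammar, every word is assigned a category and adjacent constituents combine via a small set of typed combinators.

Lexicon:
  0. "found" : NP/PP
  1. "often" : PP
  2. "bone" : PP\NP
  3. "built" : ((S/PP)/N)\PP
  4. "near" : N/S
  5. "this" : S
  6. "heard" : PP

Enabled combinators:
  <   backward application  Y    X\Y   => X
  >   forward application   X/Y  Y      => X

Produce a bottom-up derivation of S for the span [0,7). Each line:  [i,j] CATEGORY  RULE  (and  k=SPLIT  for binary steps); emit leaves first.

[0,7] S   >
  [0,6] S/PP   >
    [0,4] (S/PP)/N   <
      [0,3] PP   <
        [0,2] NP   >
          [0,1] "found" : NP/PP
          [1,2] "often" : PP
        [2,3] "bone" : PP\NP
      [3,4] "built" : ((S/PP)/N)\PP
    [4,6] N   >
      [4,5] "near" : N/S
      [5,6] "this" : S
  [6,7] "heard" : PP

[0,1] NP/PP  lex  "found"
[1,2] PP  lex  "often"
[0,2] NP  >  k=1
[2,3] PP\NP  lex  "bone"
[0,3] PP  <  k=2
[3,4] ((S/PP)/N)\PP  lex  "built"
[0,4] (S/PP)/N  <  k=3
[4,5] N/S  lex  "near"
[5,6] S  lex  "this"
[4,6] N  >  k=5
[0,6] S/PP  >  k=4
[6,7] PP  lex  "heard"
[0,7] S  >  k=6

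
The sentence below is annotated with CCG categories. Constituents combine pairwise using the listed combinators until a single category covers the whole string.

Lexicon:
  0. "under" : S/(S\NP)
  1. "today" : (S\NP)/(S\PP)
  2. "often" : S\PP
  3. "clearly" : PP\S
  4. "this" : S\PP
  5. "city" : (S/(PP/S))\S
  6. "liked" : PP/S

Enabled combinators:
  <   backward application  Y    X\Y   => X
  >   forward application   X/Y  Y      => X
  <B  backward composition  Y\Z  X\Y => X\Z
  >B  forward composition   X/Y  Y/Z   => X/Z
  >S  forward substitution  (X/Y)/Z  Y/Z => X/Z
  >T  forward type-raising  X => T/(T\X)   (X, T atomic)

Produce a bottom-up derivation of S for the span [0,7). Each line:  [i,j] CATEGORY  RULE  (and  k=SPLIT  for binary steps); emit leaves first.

[0,1] S/(S\NP)  lex  "under"
[1,2] (S\NP)/(S\PP)  lex  "today"
[2,3] S\PP  lex  "often"
[1,3] S\NP  >  k=2
[3,4] PP\S  lex  "clearly"
[4,5] S\PP  lex  "this"
[3,5] S\S  <B  k=4
[1,5] S\NP  <B  k=3
[0,5] S  >  k=1
[5,6] (S/(PP/S))\S  lex  "city"
[0,6] S/(PP/S)  <  k=5
[6,7] PP/S  lex  "liked"
[0,7] S  >  k=6

[0,7] S   >
  [0,6] S/(PP/S)   <
    [0,5] S   >
      [0,1] "under" : S/(S\NP)
      [1,5] S\NP   <B
        [1,3] S\NP   >
          [1,2] "today" : (S\NP)/(S\PP)
          [2,3] "often" : S\PP
        [3,5] S\S   <B
          [3,4] "clearly" : PP\S
          [4,5] "this" : S\PP
    [5,6] "city" : (S/(PP/S))\S
  [6,7] "liked" : PP/S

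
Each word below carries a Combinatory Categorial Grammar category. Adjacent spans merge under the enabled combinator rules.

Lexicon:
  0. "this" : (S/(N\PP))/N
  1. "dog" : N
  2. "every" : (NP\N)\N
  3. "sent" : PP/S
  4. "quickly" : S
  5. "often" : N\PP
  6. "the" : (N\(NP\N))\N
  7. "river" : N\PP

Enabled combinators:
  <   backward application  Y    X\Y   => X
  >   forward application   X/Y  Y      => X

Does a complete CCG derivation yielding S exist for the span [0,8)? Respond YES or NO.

[0,8] S   >
  [0,7] S/(N\PP)   >
    [0,1] "this" : (S/(N\PP))/N
    [1,7] N   <
      [1,3] NP\N   <
        [1,2] "dog" : N
        [2,3] "every" : (NP\N)\N
      [3,7] N\(NP\N)   <
        [3,6] N   <
          [3,5] PP   >
            [3,4] "sent" : PP/S
            [4,5] "quickly" : S
          [5,6] "often" : N\PP
        [6,7] "the" : (N\(NP\N))\N
  [7,8] "river" : N\PP

YES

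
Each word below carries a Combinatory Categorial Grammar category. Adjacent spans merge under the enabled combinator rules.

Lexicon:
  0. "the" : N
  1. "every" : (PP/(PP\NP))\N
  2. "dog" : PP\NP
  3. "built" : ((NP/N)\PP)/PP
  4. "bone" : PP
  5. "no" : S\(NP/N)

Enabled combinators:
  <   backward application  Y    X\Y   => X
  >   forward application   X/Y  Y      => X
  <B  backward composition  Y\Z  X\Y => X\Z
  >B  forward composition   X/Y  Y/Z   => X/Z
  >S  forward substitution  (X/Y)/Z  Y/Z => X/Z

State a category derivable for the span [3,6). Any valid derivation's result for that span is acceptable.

[0,6] S   <
  [0,3] PP   >
    [0,2] PP/(PP\NP)   <
      [0,1] "the" : N
      [1,2] "every" : (PP/(PP\NP))\N
    [2,3] "dog" : PP\NP
  [3,6] S\PP   <B
    [3,5] (NP/N)\PP   >
      [3,4] "built" : ((NP/N)\PP)/PP
      [4,5] "bone" : PP
    [5,6] "no" : S\(NP/N)

S\PP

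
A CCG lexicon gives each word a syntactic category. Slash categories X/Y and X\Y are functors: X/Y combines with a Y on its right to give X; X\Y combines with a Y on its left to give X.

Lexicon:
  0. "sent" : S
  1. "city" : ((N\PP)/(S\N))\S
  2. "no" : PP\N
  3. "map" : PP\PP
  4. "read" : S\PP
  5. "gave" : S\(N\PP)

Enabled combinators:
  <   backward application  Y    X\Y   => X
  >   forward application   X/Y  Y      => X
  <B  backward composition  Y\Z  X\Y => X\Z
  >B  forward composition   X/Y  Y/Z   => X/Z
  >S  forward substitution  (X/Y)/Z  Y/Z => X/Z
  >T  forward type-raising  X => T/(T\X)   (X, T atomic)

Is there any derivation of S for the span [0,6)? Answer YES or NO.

[0,6] S   <
  [0,5] N\PP   >
    [0,2] (N\PP)/(S\N)   <
      [0,1] "sent" : S
      [1,2] "city" : ((N\PP)/(S\N))\S
    [2,5] S\N   <B
      [2,4] PP\N   <B
        [2,3] "no" : PP\N
        [3,4] "map" : PP\PP
      [4,5] "read" : S\PP
  [5,6] "gave" : S\(N\PP)

YES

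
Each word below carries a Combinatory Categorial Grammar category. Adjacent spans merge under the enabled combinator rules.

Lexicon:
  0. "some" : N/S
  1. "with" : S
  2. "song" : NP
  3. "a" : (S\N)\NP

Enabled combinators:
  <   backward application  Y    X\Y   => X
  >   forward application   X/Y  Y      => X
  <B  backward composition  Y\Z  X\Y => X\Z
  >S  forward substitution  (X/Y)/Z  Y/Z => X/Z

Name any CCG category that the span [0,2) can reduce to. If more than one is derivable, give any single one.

N

[0,4] S   <
  [0,2] N   >
    [0,1] "some" : N/S
    [1,2] "with" : S
  [2,4] S\N   <
    [2,3] "song" : NP
    [3,4] "a" : (S\N)\NP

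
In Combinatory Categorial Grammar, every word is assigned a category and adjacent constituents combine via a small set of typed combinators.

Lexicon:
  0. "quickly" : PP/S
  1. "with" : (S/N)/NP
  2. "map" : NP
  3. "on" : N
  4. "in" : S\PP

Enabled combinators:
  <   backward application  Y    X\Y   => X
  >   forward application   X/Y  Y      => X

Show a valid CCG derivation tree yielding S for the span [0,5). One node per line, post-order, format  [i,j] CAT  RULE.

[0,5] S   <
  [0,4] PP   >
    [0,1] "quickly" : PP/S
    [1,4] S   >
      [1,3] S/N   >
        [1,2] "with" : (S/N)/NP
        [2,3] "map" : NP
      [3,4] "on" : N
  [4,5] "in" : S\PP

[0,1] PP/S  lex  "quickly"
[1,2] (S/N)/NP  lex  "with"
[2,3] NP  lex  "map"
[1,3] S/N  >  k=2
[3,4] N  lex  "on"
[1,4] S  >  k=3
[0,4] PP  >  k=1
[4,5] S\PP  lex  "in"
[0,5] S  <  k=4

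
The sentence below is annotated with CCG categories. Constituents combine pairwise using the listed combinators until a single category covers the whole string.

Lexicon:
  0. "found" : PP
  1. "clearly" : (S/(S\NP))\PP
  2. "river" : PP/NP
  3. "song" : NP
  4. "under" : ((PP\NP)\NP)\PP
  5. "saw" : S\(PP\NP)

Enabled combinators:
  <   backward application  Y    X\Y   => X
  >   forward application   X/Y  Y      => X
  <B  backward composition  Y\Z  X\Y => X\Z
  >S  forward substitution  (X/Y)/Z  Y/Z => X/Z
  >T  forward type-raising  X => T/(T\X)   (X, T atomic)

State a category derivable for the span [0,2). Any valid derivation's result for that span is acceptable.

[0,6] S   >
  [0,2] S/(S\NP)   <
    [0,1] "found" : PP
    [1,2] "clearly" : (S/(S\NP))\PP
  [2,6] S\NP   <B
    [2,5] (PP\NP)\NP   <
      [2,4] PP   >
        [2,3] "river" : PP/NP
        [3,4] "song" : NP
      [4,5] "under" : ((PP\NP)\NP)\PP
    [5,6] "saw" : S\(PP\NP)

S/(S\NP)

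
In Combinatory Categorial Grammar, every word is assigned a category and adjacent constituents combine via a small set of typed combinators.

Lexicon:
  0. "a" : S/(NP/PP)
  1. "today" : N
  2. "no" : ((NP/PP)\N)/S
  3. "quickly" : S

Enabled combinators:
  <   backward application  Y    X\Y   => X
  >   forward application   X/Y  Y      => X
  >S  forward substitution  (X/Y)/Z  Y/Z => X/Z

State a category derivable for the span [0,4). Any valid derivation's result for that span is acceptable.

[0,4] S   >
  [0,1] "a" : S/(NP/PP)
  [1,4] NP/PP   <
    [1,2] "today" : N
    [2,4] (NP/PP)\N   >
      [2,3] "no" : ((NP/PP)\N)/S
      [3,4] "quickly" : S

S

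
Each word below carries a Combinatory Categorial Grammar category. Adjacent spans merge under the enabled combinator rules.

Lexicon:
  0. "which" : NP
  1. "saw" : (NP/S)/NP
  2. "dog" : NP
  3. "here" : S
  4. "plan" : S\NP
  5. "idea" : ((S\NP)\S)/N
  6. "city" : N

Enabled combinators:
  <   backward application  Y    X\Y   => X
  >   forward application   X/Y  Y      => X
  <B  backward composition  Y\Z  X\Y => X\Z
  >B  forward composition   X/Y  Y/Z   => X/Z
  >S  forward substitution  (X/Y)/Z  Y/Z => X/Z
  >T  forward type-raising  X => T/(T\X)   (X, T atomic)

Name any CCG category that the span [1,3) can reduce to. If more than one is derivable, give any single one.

NP/S

[0,7] S   <
  [0,1] "which" : NP
  [1,7] S\NP   <
    [1,5] S   <
      [1,4] NP   >
        [1,3] NP/S   >
          [1,2] "saw" : (NP/S)/NP
          [2,3] "dog" : NP
        [3,4] "here" : S
      [4,5] "plan" : S\NP
    [5,7] (S\NP)\S   >
      [5,6] "idea" : ((S\NP)\S)/N
      [6,7] "city" : N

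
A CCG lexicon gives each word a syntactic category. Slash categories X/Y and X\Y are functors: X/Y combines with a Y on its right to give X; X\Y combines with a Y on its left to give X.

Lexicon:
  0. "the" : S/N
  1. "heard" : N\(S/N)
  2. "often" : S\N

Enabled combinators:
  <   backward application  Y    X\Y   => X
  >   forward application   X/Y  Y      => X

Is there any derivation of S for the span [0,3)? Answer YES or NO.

YES

[0,3] S   <
  [0,2] N   <
    [0,1] "the" : S/N
    [1,2] "heard" : N\(S/N)
  [2,3] "often" : S\N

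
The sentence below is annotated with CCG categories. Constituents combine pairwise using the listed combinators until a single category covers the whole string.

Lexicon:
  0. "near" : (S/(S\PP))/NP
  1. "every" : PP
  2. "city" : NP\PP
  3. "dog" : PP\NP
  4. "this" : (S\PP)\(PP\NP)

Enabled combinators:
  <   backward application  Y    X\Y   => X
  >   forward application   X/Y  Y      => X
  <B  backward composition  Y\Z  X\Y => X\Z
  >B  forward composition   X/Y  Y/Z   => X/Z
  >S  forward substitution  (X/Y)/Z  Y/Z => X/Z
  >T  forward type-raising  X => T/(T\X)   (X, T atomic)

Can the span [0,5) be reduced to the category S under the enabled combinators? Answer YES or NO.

YES

[0,5] S   >
  [0,3] S/(S\PP)   >
    [0,1] "near" : (S/(S\PP))/NP
    [1,3] NP   >
      [1,2] NP/(NP\PP)   >T
        [1,2] "every" : PP
      [2,3] "city" : NP\PP
  [3,5] S\PP   <
    [3,4] "dog" : PP\NP
    [4,5] "this" : (S\PP)\(PP\NP)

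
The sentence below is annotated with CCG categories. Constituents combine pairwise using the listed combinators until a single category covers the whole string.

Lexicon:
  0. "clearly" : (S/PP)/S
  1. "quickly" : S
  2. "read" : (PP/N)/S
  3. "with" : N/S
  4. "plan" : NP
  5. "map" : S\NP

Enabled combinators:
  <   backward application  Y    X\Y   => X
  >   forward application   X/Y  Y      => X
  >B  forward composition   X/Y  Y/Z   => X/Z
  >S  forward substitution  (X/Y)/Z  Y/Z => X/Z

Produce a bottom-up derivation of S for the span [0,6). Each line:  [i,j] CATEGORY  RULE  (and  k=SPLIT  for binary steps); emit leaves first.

[0,6] S   >
  [0,2] S/PP   >
    [0,1] "clearly" : (S/PP)/S
    [1,2] "quickly" : S
  [2,6] PP   >
    [2,4] PP/S   >S
      [2,3] "read" : (PP/N)/S
      [3,4] "with" : N/S
    [4,6] S   <
      [4,5] "plan" : NP
      [5,6] "map" : S\NP

[0,1] (S/PP)/S  lex  "clearly"
[1,2] S  lex  "quickly"
[0,2] S/PP  >  k=1
[2,3] (PP/N)/S  lex  "read"
[3,4] N/S  lex  "with"
[2,4] PP/S  >S  k=3
[4,5] NP  lex  "plan"
[5,6] S\NP  lex  "map"
[4,6] S  <  k=5
[2,6] PP  >  k=4
[0,6] S  >  k=2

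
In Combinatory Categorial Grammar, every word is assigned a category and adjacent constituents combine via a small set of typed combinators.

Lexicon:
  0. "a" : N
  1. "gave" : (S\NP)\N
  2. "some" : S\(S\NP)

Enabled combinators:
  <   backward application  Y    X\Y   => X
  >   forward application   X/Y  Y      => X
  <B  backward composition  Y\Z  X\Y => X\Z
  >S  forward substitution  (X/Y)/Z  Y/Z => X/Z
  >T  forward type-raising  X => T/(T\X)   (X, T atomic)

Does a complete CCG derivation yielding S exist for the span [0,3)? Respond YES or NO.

[0,3] S   >
  [0,1] S/(S\N)   >T
    [0,1] "a" : N
  [1,3] S\N   <B
    [1,2] "gave" : (S\NP)\N
    [2,3] "some" : S\(S\NP)

YES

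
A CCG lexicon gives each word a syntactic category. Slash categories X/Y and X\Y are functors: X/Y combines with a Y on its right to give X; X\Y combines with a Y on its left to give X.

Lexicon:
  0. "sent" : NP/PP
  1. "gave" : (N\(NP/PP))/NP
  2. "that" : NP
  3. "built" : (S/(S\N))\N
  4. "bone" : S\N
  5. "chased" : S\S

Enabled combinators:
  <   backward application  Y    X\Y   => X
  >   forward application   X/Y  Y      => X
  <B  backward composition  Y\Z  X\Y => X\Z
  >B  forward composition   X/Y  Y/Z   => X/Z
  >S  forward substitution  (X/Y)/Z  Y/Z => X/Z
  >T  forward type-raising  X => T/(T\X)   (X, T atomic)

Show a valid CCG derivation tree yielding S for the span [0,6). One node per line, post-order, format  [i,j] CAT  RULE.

[0,1] NP/PP  lex  "sent"
[1,2] (N\(NP/PP))/NP  lex  "gave"
[2,3] NP  lex  "that"
[1,3] N\(NP/PP)  >  k=2
[0,3] N  <  k=1
[3,4] (S/(S\N))\N  lex  "built"
[0,4] S/(S\N)  <  k=3
[4,5] S\N  lex  "bone"
[5,6] S\S  lex  "chased"
[4,6] S\N  <B  k=5
[0,6] S  >  k=4

[0,6] S   >
  [0,4] S/(S\N)   <
    [0,3] N   <
      [0,1] "sent" : NP/PP
      [1,3] N\(NP/PP)   >
        [1,2] "gave" : (N\(NP/PP))/NP
        [2,3] "that" : NP
    [3,4] "built" : (S/(S\N))\N
  [4,6] S\N   <B
    [4,5] "bone" : S\N
    [5,6] "chased" : S\S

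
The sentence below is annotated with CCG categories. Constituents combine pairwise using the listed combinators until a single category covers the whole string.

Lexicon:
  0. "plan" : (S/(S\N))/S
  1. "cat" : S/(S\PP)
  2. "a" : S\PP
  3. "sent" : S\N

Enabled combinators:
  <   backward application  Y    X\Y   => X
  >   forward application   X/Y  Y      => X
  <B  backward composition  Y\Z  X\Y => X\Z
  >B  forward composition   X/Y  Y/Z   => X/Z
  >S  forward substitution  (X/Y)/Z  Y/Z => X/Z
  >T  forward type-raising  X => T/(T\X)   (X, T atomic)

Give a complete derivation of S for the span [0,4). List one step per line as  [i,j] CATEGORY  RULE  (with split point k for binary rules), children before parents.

[0,4] S   >
  [0,3] S/(S\N)   >
    [0,1] "plan" : (S/(S\N))/S
    [1,3] S   >
      [1,2] "cat" : S/(S\PP)
      [2,3] "a" : S\PP
  [3,4] "sent" : S\N

[0,1] (S/(S\N))/S  lex  "plan"
[1,2] S/(S\PP)  lex  "cat"
[2,3] S\PP  lex  "a"
[1,3] S  >  k=2
[0,3] S/(S\N)  >  k=1
[3,4] S\N  lex  "sent"
[0,4] S  >  k=3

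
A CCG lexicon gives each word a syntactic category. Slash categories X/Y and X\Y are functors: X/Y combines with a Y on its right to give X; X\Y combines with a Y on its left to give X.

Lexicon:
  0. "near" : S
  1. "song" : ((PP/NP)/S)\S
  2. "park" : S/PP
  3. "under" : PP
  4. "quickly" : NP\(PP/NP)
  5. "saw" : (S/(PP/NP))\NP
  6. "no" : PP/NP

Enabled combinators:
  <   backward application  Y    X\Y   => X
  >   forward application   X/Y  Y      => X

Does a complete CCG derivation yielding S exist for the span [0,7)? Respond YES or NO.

YES

[0,7] S   >
  [0,6] S/(PP/NP)   <
    [0,5] NP   <
      [0,4] PP/NP   >
        [0,2] (PP/NP)/S   <
          [0,1] "near" : S
          [1,2] "song" : ((PP/NP)/S)\S
        [2,4] S   >
          [2,3] "park" : S/PP
          [3,4] "under" : PP
      [4,5] "quickly" : NP\(PP/NP)
    [5,6] "saw" : (S/(PP/NP))\NP
  [6,7] "no" : PP/NP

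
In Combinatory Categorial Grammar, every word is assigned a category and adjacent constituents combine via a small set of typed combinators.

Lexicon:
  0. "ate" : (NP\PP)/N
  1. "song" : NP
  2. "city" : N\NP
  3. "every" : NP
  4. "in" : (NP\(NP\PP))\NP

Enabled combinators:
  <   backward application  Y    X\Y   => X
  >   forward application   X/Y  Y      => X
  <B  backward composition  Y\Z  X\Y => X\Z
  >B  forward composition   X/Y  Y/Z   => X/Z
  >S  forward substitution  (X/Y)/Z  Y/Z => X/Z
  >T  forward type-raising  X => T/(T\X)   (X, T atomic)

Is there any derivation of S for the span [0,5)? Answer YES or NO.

NO

(NP\PP)/N NP N\NP NP (NP\(NP\PP))\NP
CKY chart[0,5] = {N/(N\NP), NP, NP/(NP\NP), PP/(PP\NP), S/(S\NP)}; S ∉ chart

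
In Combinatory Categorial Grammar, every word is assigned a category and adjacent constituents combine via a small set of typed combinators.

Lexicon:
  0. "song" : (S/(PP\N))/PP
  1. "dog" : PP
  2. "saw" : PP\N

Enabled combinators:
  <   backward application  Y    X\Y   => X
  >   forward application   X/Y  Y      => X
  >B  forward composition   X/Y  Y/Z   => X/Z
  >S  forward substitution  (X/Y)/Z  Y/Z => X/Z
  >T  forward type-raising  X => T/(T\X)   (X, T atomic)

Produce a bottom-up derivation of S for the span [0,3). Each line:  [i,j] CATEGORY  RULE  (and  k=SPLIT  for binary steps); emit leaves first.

[0,3] S   >
  [0,2] S/(PP\N)   >
    [0,1] "song" : (S/(PP\N))/PP
    [1,2] "dog" : PP
  [2,3] "saw" : PP\N

[0,1] (S/(PP\N))/PP  lex  "song"
[1,2] PP  lex  "dog"
[0,2] S/(PP\N)  >  k=1
[2,3] PP\N  lex  "saw"
[0,3] S  >  k=2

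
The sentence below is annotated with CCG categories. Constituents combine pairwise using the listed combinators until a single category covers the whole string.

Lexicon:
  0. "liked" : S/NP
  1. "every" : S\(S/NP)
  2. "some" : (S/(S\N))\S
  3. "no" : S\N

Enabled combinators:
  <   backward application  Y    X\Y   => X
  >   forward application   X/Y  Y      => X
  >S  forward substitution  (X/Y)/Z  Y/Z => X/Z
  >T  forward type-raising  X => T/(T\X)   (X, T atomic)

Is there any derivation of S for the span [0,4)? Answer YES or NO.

[0,4] S   >
  [0,3] S/(S\N)   <
    [0,2] S   <
      [0,1] "liked" : S/NP
      [1,2] "every" : S\(S/NP)
    [2,3] "some" : (S/(S\N))\S
  [3,4] "no" : S\N

YES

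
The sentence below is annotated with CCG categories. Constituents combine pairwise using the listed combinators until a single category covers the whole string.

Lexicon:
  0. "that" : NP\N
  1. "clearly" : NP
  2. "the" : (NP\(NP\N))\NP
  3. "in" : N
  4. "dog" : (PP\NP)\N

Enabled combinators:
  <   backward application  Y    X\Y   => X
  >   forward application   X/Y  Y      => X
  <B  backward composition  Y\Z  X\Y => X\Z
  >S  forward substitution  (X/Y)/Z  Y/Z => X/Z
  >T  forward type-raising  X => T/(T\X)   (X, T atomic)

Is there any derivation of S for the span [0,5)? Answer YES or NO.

NO

NP\N NP (NP\(NP\N))\NP N (PP\NP)\N
CKY chart[0,5] = {N/(N\PP), NP/(NP\PP), PP, PP/(PP\PP), S/(S\PP)}; S ∉ chart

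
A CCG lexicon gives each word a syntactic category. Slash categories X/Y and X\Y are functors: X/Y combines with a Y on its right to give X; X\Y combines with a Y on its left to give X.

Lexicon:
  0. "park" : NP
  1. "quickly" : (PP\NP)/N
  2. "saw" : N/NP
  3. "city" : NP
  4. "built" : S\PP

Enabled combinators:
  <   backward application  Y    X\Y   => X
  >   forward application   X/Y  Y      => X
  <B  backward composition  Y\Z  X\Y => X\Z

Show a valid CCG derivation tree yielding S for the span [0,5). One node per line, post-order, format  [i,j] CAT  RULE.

[0,1] NP  lex  "park"
[1,2] (PP\NP)/N  lex  "quickly"
[2,3] N/NP  lex  "saw"
[3,4] NP  lex  "city"
[2,4] N  >  k=3
[1,4] PP\NP  >  k=2
[4,5] S\PP  lex  "built"
[1,5] S\NP  <B  k=4
[0,5] S  <  k=1

[0,5] S   <
  [0,1] "park" : NP
  [1,5] S\NP   <B
    [1,4] PP\NP   >
      [1,2] "quickly" : (PP\NP)/N
      [2,4] N   >
        [2,3] "saw" : N/NP
        [3,4] "city" : NP
    [4,5] "built" : S\PP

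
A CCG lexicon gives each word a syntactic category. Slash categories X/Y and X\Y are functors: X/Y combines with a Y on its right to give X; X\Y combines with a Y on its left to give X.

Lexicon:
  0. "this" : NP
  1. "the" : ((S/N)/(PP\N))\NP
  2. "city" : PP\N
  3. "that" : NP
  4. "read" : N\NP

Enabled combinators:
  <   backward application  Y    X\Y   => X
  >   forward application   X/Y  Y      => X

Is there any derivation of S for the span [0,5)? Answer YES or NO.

YES

[0,5] S   >
  [0,3] S/N   >
    [0,2] (S/N)/(PP\N)   <
      [0,1] "this" : NP
      [1,2] "the" : ((S/N)/(PP\N))\NP
    [2,3] "city" : PP\N
  [3,5] N   <
    [3,4] "that" : NP
    [4,5] "read" : N\NP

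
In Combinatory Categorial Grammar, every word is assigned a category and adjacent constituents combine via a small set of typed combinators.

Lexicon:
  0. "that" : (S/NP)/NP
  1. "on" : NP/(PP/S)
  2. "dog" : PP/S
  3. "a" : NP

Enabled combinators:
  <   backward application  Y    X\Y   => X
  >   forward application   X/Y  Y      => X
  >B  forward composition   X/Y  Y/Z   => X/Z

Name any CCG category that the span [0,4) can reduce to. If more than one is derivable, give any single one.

[0,4] S   >
  [0,3] S/NP   >
    [0,1] "that" : (S/NP)/NP
    [1,3] NP   >
      [1,2] "on" : NP/(PP/S)
      [2,3] "dog" : PP/S
  [3,4] "a" : NP

S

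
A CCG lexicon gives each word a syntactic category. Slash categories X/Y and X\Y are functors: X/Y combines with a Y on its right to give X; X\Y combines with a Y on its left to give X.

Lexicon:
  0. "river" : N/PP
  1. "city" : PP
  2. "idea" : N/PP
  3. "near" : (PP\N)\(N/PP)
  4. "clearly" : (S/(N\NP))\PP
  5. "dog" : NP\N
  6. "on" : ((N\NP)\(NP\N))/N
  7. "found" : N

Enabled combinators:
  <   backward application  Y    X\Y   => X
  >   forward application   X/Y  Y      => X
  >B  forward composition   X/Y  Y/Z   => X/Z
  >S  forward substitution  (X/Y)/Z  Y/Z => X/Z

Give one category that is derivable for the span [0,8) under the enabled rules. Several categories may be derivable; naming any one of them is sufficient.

S

[0,8] S   >
  [0,5] S/(N\NP)   <
    [0,4] PP   <
      [0,2] N   >
        [0,1] "river" : N/PP
        [1,2] "city" : PP
      [2,4] PP\N   <
        [2,3] "idea" : N/PP
        [3,4] "near" : (PP\N)\(N/PP)
    [4,5] "clearly" : (S/(N\NP))\PP
  [5,8] N\NP   <
    [5,6] "dog" : NP\N
    [6,8] (N\NP)\(NP\N)   >
      [6,7] "on" : ((N\NP)\(NP\N))/N
      [7,8] "found" : N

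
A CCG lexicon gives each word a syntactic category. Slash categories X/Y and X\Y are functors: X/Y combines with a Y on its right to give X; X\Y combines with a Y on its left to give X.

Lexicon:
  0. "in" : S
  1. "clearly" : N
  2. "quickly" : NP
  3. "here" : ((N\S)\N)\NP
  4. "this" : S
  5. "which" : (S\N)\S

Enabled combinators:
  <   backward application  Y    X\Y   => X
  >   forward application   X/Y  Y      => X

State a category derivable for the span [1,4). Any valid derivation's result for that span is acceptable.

[0,6] S   <
  [0,4] N   <
    [0,1] "in" : S
    [1,4] N\S   <
      [1,2] "clearly" : N
      [2,4] (N\S)\N   <
        [2,3] "quickly" : NP
        [3,4] "here" : ((N\S)\N)\NP
  [4,6] S\N   <
    [4,5] "this" : S
    [5,6] "which" : (S\N)\S

N\S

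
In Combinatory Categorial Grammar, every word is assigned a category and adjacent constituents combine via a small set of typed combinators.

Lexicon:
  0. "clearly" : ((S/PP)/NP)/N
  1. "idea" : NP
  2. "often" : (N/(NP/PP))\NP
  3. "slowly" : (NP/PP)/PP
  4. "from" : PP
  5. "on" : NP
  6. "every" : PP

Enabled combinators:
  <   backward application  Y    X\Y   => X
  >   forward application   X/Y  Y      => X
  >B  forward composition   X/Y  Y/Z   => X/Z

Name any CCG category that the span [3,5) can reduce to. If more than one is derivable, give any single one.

[0,7] S   >
  [0,6] S/PP   >
    [0,5] (S/PP)/NP   >
      [0,1] "clearly" : ((S/PP)/NP)/N
      [1,5] N   >
        [1,3] N/(NP/PP)   <
          [1,2] "idea" : NP
          [2,3] "often" : (N/(NP/PP))\NP
        [3,5] NP/PP   >
          [3,4] "slowly" : (NP/PP)/PP
          [4,5] "from" : PP
    [5,6] "on" : NP
  [6,7] "every" : PP

NP/PP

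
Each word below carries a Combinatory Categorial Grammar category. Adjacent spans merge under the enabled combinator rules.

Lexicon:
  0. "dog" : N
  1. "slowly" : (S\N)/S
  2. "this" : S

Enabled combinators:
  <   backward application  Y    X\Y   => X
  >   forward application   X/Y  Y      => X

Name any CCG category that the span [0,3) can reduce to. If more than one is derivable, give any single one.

[0,3] S   <
  [0,1] "dog" : N
  [1,3] S\N   >
    [1,2] "slowly" : (S\N)/S
    [2,3] "this" : S

S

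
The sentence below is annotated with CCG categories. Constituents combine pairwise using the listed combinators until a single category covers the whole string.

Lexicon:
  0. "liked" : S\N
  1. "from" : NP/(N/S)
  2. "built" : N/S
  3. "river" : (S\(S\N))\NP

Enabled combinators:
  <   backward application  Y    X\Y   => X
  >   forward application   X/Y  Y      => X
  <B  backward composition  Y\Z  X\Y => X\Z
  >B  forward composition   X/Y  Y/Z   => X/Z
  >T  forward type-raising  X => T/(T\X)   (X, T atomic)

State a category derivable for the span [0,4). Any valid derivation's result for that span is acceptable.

[0,4] S   <
  [0,1] "liked" : S\N
  [1,4] S\(S\N)   <
    [1,3] NP   >
      [1,2] "from" : NP/(N/S)
      [2,3] "built" : N/S
    [3,4] "river" : (S\(S\N))\NP

S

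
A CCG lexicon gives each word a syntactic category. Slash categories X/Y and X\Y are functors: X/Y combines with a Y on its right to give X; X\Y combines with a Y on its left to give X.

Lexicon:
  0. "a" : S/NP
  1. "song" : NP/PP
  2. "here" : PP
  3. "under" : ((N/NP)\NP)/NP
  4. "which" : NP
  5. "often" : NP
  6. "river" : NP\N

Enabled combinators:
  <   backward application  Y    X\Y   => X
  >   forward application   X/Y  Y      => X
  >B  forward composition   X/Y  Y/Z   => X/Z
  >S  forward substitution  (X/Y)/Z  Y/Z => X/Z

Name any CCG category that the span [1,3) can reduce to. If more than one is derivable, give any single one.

NP

[0,7] S   >
  [0,1] "a" : S/NP
  [1,7] NP   <
    [1,6] N   >
      [1,5] N/NP   <
        [1,3] NP   >
          [1,2] "song" : NP/PP
          [2,3] "here" : PP
        [3,5] (N/NP)\NP   >
          [3,4] "under" : ((N/NP)\NP)/NP
          [4,5] "which" : NP
      [5,6] "often" : NP
    [6,7] "river" : NP\N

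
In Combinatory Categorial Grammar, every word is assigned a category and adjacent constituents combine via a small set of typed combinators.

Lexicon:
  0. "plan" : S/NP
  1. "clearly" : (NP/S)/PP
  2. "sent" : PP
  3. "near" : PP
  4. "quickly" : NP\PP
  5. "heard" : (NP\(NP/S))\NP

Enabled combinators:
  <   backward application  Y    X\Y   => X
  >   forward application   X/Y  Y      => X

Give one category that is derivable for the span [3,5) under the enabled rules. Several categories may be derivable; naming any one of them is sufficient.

[0,6] S   >
  [0,1] "plan" : S/NP
  [1,6] NP   <
    [1,3] NP/S   >
      [1,2] "clearly" : (NP/S)/PP
      [2,3] "sent" : PP
    [3,6] NP\(NP/S)   <
      [3,5] NP   <
        [3,4] "near" : PP
        [4,5] "quickly" : NP\PP
      [5,6] "heard" : (NP\(NP/S))\NP

NP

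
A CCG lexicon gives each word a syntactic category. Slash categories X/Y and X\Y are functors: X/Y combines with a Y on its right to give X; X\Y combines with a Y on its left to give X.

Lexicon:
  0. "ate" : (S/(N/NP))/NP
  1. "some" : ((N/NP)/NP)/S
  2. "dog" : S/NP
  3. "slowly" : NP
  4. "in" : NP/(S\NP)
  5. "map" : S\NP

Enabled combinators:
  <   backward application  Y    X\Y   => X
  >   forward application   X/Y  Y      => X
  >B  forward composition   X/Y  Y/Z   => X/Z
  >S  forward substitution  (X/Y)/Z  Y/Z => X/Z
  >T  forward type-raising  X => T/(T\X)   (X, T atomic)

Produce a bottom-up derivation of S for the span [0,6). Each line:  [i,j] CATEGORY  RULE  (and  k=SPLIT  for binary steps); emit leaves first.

[0,1] (S/(N/NP))/NP  lex  "ate"
[1,2] ((N/NP)/NP)/S  lex  "some"
[2,3] S/NP  lex  "dog"
[3,4] NP  lex  "slowly"
[2,4] S  >  k=3
[1,4] (N/NP)/NP  >  k=2
[0,4] S/NP  >S  k=1
[4,5] NP/(S\NP)  lex  "in"
[5,6] S\NP  lex  "map"
[4,6] NP  >  k=5
[0,6] S  >  k=4

[0,6] S   >
  [0,4] S/NP   >S
    [0,1] "ate" : (S/(N/NP))/NP
    [1,4] (N/NP)/NP   >
      [1,2] "some" : ((N/NP)/NP)/S
      [2,4] S   >
        [2,3] "dog" : S/NP
        [3,4] "slowly" : NP
  [4,6] NP   >
    [4,5] "in" : NP/(S\NP)
    [5,6] "map" : S\NP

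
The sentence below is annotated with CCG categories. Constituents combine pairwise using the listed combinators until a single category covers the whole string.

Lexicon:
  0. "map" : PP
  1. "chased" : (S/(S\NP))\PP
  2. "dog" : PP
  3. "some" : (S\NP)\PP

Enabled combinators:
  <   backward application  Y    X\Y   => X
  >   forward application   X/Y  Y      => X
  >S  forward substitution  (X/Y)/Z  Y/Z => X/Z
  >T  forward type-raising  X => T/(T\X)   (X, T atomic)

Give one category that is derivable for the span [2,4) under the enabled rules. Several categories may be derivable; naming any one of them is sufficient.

[0,4] S   >
  [0,2] S/(S\NP)   <
    [0,1] "map" : PP
    [1,2] "chased" : (S/(S\NP))\PP
  [2,4] S\NP   <
    [2,3] "dog" : PP
    [3,4] "some" : (S\NP)\PP

S\NP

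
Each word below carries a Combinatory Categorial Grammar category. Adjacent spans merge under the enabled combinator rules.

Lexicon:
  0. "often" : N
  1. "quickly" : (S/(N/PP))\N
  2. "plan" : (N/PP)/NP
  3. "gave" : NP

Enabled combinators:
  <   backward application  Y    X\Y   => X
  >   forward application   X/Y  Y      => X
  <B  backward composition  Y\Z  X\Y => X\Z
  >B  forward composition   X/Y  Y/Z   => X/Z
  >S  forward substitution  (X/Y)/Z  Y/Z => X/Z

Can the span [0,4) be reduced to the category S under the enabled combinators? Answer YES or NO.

YES

[0,4] S   >
  [0,2] S/(N/PP)   <
    [0,1] "often" : N
    [1,2] "quickly" : (S/(N/PP))\N
  [2,4] N/PP   >
    [2,3] "plan" : (N/PP)/NP
    [3,4] "gave" : NP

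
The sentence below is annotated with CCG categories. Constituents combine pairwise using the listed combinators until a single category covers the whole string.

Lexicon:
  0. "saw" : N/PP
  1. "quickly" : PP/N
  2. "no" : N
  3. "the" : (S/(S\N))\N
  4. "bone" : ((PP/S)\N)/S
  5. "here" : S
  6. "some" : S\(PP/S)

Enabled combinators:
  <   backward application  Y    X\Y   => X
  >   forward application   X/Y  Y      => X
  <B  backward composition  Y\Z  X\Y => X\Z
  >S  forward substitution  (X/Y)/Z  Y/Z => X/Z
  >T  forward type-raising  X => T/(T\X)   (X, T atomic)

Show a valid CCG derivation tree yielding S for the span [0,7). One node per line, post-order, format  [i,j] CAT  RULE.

[0,7] S   >
  [0,4] S/(S\N)   <
    [0,3] N   >
      [0,1] "saw" : N/PP
      [1,3] PP   >
        [1,2] "quickly" : PP/N
        [2,3] "no" : N
    [3,4] "the" : (S/(S\N))\N
  [4,7] S\N   <B
    [4,6] (PP/S)\N   >
      [4,5] "bone" : ((PP/S)\N)/S
      [5,6] "here" : S
    [6,7] "some" : S\(PP/S)

[0,1] N/PP  lex  "saw"
[1,2] PP/N  lex  "quickly"
[2,3] N  lex  "no"
[1,3] PP  >  k=2
[0,3] N  >  k=1
[3,4] (S/(S\N))\N  lex  "the"
[0,4] S/(S\N)  <  k=3
[4,5] ((PP/S)\N)/S  lex  "bone"
[5,6] S  lex  "here"
[4,6] (PP/S)\N  >  k=5
[6,7] S\(PP/S)  lex  "some"
[4,7] S\N  <B  k=6
[0,7] S  >  k=4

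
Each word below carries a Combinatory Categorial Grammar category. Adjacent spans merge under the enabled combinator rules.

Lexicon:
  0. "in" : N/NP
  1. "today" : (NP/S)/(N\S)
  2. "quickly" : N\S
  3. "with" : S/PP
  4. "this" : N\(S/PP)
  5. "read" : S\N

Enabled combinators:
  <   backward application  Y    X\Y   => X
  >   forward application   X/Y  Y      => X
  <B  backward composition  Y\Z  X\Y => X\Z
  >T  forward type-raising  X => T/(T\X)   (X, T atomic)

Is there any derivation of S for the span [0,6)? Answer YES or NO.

N/NP (NP/S)/(N\S) N\S S/PP N\(S/PP) S\N
CKY chart[0,6] = {N, N/(N\N), NP/(NP\N), PP/(PP\N), S/(S\N)}; S ∉ chart

NO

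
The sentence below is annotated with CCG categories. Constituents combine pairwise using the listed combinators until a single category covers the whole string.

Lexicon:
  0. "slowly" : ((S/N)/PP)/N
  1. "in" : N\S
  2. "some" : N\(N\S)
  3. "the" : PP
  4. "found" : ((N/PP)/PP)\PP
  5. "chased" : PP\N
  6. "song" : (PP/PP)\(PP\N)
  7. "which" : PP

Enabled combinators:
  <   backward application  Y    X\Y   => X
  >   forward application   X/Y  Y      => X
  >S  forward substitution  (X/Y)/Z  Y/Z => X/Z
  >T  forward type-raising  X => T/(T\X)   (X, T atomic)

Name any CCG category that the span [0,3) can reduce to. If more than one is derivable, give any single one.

(S/N)/PP

[0,8] S   >
  [0,7] S/PP   >S
    [0,3] (S/N)/PP   >
      [0,1] "slowly" : ((S/N)/PP)/N
      [1,3] N   <
        [1,2] "in" : N\S
        [2,3] "some" : N\(N\S)
    [3,7] N/PP   >S
      [3,5] (N/PP)/PP   <
        [3,4] "the" : PP
        [4,5] "found" : ((N/PP)/PP)\PP
      [5,7] PP/PP   <
        [5,6] "chased" : PP\N
        [6,7] "song" : (PP/PP)\(PP\N)
  [7,8] "which" : PP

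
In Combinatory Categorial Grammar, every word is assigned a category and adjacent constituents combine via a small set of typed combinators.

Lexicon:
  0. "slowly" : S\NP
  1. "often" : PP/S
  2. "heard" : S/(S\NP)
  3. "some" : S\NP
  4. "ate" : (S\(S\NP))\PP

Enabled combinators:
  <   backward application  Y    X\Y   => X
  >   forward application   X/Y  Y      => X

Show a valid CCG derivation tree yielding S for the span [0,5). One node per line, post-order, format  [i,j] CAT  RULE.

[0,5] S   <
  [0,1] "slowly" : S\NP
  [1,5] S\(S\NP)   <
    [1,4] PP   >
      [1,2] "often" : PP/S
      [2,4] S   >
        [2,3] "heard" : S/(S\NP)
        [3,4] "some" : S\NP
    [4,5] "ate" : (S\(S\NP))\PP

[0,1] S\NP  lex  "slowly"
[1,2] PP/S  lex  "often"
[2,3] S/(S\NP)  lex  "heard"
[3,4] S\NP  lex  "some"
[2,4] S  >  k=3
[1,4] PP  >  k=2
[4,5] (S\(S\NP))\PP  lex  "ate"
[1,5] S\(S\NP)  <  k=4
[0,5] S  <  k=1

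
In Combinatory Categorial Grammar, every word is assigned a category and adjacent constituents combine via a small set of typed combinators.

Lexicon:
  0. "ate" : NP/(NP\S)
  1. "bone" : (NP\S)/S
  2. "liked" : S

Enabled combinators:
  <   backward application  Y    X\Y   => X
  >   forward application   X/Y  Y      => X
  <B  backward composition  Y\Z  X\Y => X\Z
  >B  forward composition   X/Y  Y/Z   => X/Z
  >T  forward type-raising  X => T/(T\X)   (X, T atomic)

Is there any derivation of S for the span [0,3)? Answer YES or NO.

NP/(NP\S) (NP\S)/S S
CKY chart[0,3] = {N/(N\NP), NP, NP/(NP\NP), NP/(S\S), PP/(PP\NP), S/(S\NP)}; S ∉ chart

NO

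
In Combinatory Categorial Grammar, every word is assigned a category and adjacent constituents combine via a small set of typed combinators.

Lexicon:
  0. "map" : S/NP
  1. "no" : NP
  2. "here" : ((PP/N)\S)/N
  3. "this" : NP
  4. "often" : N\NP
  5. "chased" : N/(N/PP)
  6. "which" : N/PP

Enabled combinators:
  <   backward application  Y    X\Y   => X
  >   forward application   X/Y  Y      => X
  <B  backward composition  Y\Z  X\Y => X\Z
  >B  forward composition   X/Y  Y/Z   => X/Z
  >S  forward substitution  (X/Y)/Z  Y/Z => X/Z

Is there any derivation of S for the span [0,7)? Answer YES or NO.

S/NP NP ((PP/N)\S)/N NP N\NP N/(N/PP) N/PP
CKY chart[0,7] = {PP}; S ∉ chart

NO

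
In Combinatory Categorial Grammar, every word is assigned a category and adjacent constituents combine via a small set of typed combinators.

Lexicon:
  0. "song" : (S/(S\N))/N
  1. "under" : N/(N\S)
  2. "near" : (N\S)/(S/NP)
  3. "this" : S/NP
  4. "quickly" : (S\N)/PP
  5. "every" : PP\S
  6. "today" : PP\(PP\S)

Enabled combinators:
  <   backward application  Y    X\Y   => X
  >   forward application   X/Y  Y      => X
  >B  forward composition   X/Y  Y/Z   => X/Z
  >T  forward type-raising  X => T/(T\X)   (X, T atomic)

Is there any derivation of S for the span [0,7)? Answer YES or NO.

YES

[0,7] S   >
  [0,4] S/(S\N)   >
    [0,1] "song" : (S/(S\N))/N
    [1,4] N   >
      [1,2] "under" : N/(N\S)
      [2,4] N\S   >
        [2,3] "near" : (N\S)/(S/NP)
        [3,4] "this" : S/NP
  [4,7] S\N   >
    [4,5] "quickly" : (S\N)/PP
    [5,7] PP   <
      [5,6] "every" : PP\S
      [6,7] "today" : PP\(PP\S)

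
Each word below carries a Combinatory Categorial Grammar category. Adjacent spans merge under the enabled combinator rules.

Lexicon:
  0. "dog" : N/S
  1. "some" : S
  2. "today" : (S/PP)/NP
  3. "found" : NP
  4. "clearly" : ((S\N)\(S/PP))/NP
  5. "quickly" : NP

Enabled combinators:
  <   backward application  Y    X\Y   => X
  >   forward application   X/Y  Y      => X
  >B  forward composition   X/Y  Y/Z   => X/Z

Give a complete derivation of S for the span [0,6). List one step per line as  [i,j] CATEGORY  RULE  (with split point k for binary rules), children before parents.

[0,1] N/S  lex  "dog"
[1,2] S  lex  "some"
[0,2] N  >  k=1
[2,3] (S/PP)/NP  lex  "today"
[3,4] NP  lex  "found"
[2,4] S/PP  >  k=3
[4,5] ((S\N)\(S/PP))/NP  lex  "clearly"
[5,6] NP  lex  "quickly"
[4,6] (S\N)\(S/PP)  >  k=5
[2,6] S\N  <  k=4
[0,6] S  <  k=2

[0,6] S   <
  [0,2] N   >
    [0,1] "dog" : N/S
    [1,2] "some" : S
  [2,6] S\N   <
    [2,4] S/PP   >
      [2,3] "today" : (S/PP)/NP
      [3,4] "found" : NP
    [4,6] (S\N)\(S/PP)   >
      [4,5] "clearly" : ((S\N)\(S/PP))/NP
      [5,6] "quickly" : NP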